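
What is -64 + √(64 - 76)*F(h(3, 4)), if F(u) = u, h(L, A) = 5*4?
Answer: -64 + 40*I*√3 ≈ -64.0 + 69.282*I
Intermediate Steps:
h(L, A) = 20
-64 + √(64 - 76)*F(h(3, 4)) = -64 + √(64 - 76)*20 = -64 + √(-12)*20 = -64 + (2*I*√3)*20 = -64 + 40*I*√3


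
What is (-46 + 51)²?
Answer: 25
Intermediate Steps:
(-46 + 51)² = 5² = 25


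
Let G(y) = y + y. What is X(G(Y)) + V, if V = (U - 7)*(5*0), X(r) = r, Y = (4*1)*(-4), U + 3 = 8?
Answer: -32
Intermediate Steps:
U = 5 (U = -3 + 8 = 5)
Y = -16 (Y = 4*(-4) = -16)
G(y) = 2*y
V = 0 (V = (5 - 7)*(5*0) = -2*0 = 0)
X(G(Y)) + V = 2*(-16) + 0 = -32 + 0 = -32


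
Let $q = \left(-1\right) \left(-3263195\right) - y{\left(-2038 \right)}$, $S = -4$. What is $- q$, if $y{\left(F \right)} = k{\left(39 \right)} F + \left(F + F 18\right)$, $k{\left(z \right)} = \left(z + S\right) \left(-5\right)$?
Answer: $-2945267$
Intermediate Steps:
$k{\left(z \right)} = 20 - 5 z$ ($k{\left(z \right)} = \left(z - 4\right) \left(-5\right) = \left(-4 + z\right) \left(-5\right) = 20 - 5 z$)
$y{\left(F \right)} = - 156 F$ ($y{\left(F \right)} = \left(20 - 195\right) F + \left(F + F 18\right) = \left(20 - 195\right) F + \left(F + 18 F\right) = - 175 F + 19 F = - 156 F$)
$q = 2945267$ ($q = \left(-1\right) \left(-3263195\right) - \left(-156\right) \left(-2038\right) = 3263195 - 317928 = 2945267$)
$- q = \left(-1\right) 2945267 = -2945267$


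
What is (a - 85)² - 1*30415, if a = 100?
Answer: -30190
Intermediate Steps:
(a - 85)² - 1*30415 = (100 - 85)² - 1*30415 = 15² - 30415 = 225 - 30415 = -30190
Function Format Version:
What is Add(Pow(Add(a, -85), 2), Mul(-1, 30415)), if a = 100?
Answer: -30190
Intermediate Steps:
Add(Pow(Add(a, -85), 2), Mul(-1, 30415)) = Add(Pow(Add(100, -85), 2), Mul(-1, 30415)) = Add(Pow(15, 2), -30415) = Add(225, -30415) = -30190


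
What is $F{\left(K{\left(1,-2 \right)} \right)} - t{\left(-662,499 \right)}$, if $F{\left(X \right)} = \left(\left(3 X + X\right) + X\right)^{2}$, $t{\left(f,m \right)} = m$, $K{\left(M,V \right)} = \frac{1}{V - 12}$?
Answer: $- \frac{97779}{196} \approx -498.87$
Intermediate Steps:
$K{\left(M,V \right)} = \frac{1}{-12 + V}$
$F{\left(X \right)} = 25 X^{2}$ ($F{\left(X \right)} = \left(4 X + X\right)^{2} = \left(5 X\right)^{2} = 25 X^{2}$)
$F{\left(K{\left(1,-2 \right)} \right)} - t{\left(-662,499 \right)} = 25 \left(\frac{1}{-12 - 2}\right)^{2} - 499 = 25 \left(\frac{1}{-14}\right)^{2} - 499 = 25 \left(- \frac{1}{14}\right)^{2} - 499 = 25 \cdot \frac{1}{196} - 499 = \frac{25}{196} - 499 = - \frac{97779}{196}$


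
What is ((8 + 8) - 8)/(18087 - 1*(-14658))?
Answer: 8/32745 ≈ 0.00024431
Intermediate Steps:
((8 + 8) - 8)/(18087 - 1*(-14658)) = (16 - 8)/(18087 + 14658) = 8/32745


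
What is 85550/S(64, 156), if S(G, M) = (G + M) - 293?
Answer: -85550/73 ≈ -1171.9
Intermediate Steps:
S(G, M) = -293 + G + M
85550/S(64, 156) = 85550/(-293 + 64 + 156) = 85550/(-73) = 85550*(-1/73) = -85550/73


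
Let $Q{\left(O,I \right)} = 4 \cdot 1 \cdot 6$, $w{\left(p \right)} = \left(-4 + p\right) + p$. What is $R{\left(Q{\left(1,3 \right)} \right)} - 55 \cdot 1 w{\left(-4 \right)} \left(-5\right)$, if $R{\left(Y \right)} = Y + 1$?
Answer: $-3275$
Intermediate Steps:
$w{\left(p \right)} = -4 + 2 p$
$Q{\left(O,I \right)} = 24$ ($Q{\left(O,I \right)} = 4 \cdot 6 = 24$)
$R{\left(Y \right)} = 1 + Y$
$R{\left(Q{\left(1,3 \right)} \right)} - 55 \cdot 1 w{\left(-4 \right)} \left(-5\right) = \left(1 + 24\right) - 55 \cdot 1 \left(-4 + 2 \left(-4\right)\right) \left(-5\right) = 25 - 55 \cdot 1 \left(-4 - 8\right) \left(-5\right) = 25 - 55 \cdot 1 \left(-12\right) \left(-5\right) = 25 - 55 \left(\left(-12\right) \left(-5\right)\right) = 25 - 3300 = -3275$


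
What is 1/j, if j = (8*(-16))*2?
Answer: -1/256 ≈ -0.0039063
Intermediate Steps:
j = -256 (j = -128*2 = -256)
1/j = 1/(-256) = -1/256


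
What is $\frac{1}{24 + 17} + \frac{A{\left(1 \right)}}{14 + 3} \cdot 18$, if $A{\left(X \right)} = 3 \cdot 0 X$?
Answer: $\frac{1}{41} \approx 0.02439$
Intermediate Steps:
$A{\left(X \right)} = 0$ ($A{\left(X \right)} = 0 X = 0$)
$\frac{1}{24 + 17} + \frac{A{\left(1 \right)}}{14 + 3} \cdot 18 = \frac{1}{24 + 17} + \frac{1}{14 + 3} \cdot 0 \cdot 18 = \frac{1}{41} + \frac{1}{17} \cdot 0 \cdot 18 = \frac{1}{41} + 0 \cdot 18 = \frac{1}{41} + 0 = \frac{1}{41}$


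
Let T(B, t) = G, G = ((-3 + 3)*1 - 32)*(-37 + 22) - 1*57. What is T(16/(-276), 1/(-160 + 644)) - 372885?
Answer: -372462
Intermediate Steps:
G = 423 (G = (0*1 - 32)*(-15) - 57 = (0 - 32)*(-15) - 57 = -32*(-15) - 57 = 480 - 57 = 423)
T(B, t) = 423
T(16/(-276), 1/(-160 + 644)) - 372885 = 423 - 372885 = -372462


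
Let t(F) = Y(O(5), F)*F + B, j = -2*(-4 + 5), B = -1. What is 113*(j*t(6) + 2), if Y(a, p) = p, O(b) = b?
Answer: -7684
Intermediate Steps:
j = -2 (j = -2*1 = -2)
t(F) = -1 + F² (t(F) = F*F - 1 = F² - 1 = -1 + F²)
113*(j*t(6) + 2) = 113*(-2*(-1 + 6²) + 2) = 113*(-2*(-1 + 36) + 2) = 113*(-2*35 + 2) = 113*(-70 + 2) = 113*(-68) = -7684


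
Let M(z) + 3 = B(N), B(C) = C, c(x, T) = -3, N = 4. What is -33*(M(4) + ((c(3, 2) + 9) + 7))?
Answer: -462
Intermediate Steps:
M(z) = 1 (M(z) = -3 + 4 = 1)
-33*(M(4) + ((c(3, 2) + 9) + 7)) = -33*(1 + ((-3 + 9) + 7)) = -33*(1 + (6 + 7)) = -33*(1 + 13) = -33*14 = -462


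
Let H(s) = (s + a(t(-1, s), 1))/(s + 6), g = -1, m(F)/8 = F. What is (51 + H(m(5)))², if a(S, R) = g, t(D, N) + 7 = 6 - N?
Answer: 5688225/2116 ≈ 2688.2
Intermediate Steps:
m(F) = 8*F
t(D, N) = -1 - N (t(D, N) = -7 + (6 - N) = -1 - N)
a(S, R) = -1
H(s) = (-1 + s)/(6 + s) (H(s) = (s - 1)/(s + 6) = (-1 + s)/(6 + s))
(51 + H(m(5)))² = (51 + (-1 + 8*5)/(6 + 8*5))² = (51 + (-1 + 40)/(6 + 40))² = (51 + 39/46)² = (2385/46)² = 5688225/2116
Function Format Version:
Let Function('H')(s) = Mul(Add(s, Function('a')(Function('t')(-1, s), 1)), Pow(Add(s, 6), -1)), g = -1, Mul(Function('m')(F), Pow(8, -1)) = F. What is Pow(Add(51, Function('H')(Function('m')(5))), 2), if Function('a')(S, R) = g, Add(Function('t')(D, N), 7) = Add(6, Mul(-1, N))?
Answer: Rational(5688225, 2116) ≈ 2688.2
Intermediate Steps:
Function('m')(F) = Mul(8, F)
Function('t')(D, N) = Add(-1, Mul(-1, N)) (Function('t')(D, N) = Add(-7, Add(6, Mul(-1, N))) = Add(-1, Mul(-1, N)))
Function('a')(S, R) = -1
Function('H')(s) = Mul(Pow(Add(6, s), -1), Add(-1, s)) (Function('H')(s) = Mul(Add(s, -1), Pow(Add(s, 6), -1)) = Mul(Add(-1, s), Pow(Add(6, s), -1)) = Mul(Pow(Add(6, s), -1), Add(-1, s)))
Pow(Add(51, Function('H')(Function('m')(5))), 2) = Pow(Add(51, Mul(Pow(Add(6, Mul(8, 5)), -1), Add(-1, Mul(8, 5)))), 2) = Pow(Add(51, Mul(Pow(Add(6, 40), -1), Add(-1, 40))), 2) = Pow(Add(51, Mul(Pow(46, -1), 39)), 2) = Pow(Add(51, Mul(Rational(1, 46), 39)), 2) = Pow(Add(51, Rational(39, 46)), 2) = Pow(Rational(2385, 46), 2) = Rational(5688225, 2116)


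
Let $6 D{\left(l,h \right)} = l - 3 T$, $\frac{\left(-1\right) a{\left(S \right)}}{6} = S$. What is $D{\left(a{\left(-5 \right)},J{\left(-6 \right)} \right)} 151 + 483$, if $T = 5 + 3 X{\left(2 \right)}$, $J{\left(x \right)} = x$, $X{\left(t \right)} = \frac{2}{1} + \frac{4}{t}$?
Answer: $- \frac{91}{2} \approx -45.5$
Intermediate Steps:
$X{\left(t \right)} = 2 + \frac{4}{t}$ ($X{\left(t \right)} = 2 \cdot 1 + \frac{4}{t} = 2 + \frac{4}{t}$)
$a{\left(S \right)} = - 6 S$
$T = 17$ ($T = 5 + 3 \left(2 + \frac{4}{2}\right) = 5 + 3 \left(2 + 4 \cdot \frac{1}{2}\right) = 5 + 3 \left(2 + 2\right) = 5 + 3 \cdot 4 = 5 + 12 = 17$)
$D{\left(l,h \right)} = - \frac{17}{2} + \frac{l}{6}$ ($D{\left(l,h \right)} = \frac{l - 51}{6} = \frac{-51 + l}{6} = - \frac{17}{2} + \frac{l}{6}$)
$D{\left(a{\left(-5 \right)},J{\left(-6 \right)} \right)} 151 + 483 = \left(- \frac{17}{2} + \frac{\left(-6\right) \left(-5\right)}{6}\right) 151 + 483 = \left(- \frac{17}{2} + \frac{1}{6} \cdot 30\right) 151 + 483 = \left(- \frac{17}{2} + 5\right) 151 + 483 = \left(- \frac{7}{2}\right) 151 + 483 = - \frac{1057}{2} + 483 = - \frac{91}{2}$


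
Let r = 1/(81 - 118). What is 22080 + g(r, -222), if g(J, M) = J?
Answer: 816959/37 ≈ 22080.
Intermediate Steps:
r = -1/37 (r = 1/(-37) = -1/37 ≈ -0.027027)
22080 + g(r, -222) = 22080 - 1/37 = 816959/37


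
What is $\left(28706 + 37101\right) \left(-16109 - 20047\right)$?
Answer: $-2379317892$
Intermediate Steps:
$\left(28706 + 37101\right) \left(-16109 - 20047\right) = 65807 \left(-36156\right) = -2379317892$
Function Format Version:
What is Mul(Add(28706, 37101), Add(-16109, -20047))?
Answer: -2379317892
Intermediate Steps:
Mul(Add(28706, 37101), Add(-16109, -20047)) = Mul(65807, -36156) = -2379317892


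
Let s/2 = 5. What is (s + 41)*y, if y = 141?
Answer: 7191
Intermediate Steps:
s = 10 (s = 2*5 = 10)
(s + 41)*y = (10 + 41)*141 = 51*141 = 7191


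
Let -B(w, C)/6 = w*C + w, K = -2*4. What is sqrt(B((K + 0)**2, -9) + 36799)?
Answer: sqrt(39871) ≈ 199.68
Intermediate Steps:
K = -8
B(w, C) = -6*w - 6*C*w (B(w, C) = -6*(w*C + w) = -6*(C*w + w) = -6*(w + C*w) = -6*w - 6*C*w)
sqrt(B((K + 0)**2, -9) + 36799) = sqrt(-6*(-8 + 0)**2*(1 - 9) + 36799) = sqrt(-6*(-8)**2*(-8) + 36799) = sqrt(-6*64*(-8) + 36799) = sqrt(3072 + 36799) = sqrt(39871)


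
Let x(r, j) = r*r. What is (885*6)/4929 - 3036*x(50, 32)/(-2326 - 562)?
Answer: 1559435220/593123 ≈ 2629.2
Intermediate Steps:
x(r, j) = r²
(885*6)/4929 - 3036*x(50, 32)/(-2326 - 562) = (885*6)/4929 - 3036*2500/(-2326 - 562) = 5310*(1/4929) - 3036/((-2888/2500)) = 1770/1643 - 3036/((-2888*1/2500)) = 1770/1643 - 3036/(-722/625) = 1770/1643 - 3036*(-625/722) = 1770/1643 + 948750/361 = 1559435220/593123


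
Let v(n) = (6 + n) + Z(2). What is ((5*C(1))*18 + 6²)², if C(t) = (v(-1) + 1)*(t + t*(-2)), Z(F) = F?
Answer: 467856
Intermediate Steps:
v(n) = 8 + n (v(n) = (6 + n) + 2 = 8 + n)
C(t) = -8*t (C(t) = ((8 - 1) + 1)*(t + t*(-2)) = (7 + 1)*(t - 2*t) = 8*(-t) = -8*t)
((5*C(1))*18 + 6²)² = ((5*(-8*1))*18 + 6²)² = ((5*(-8))*18 + 36)² = (-40*18 + 36)² = (-720 + 36)² = (-684)² = 467856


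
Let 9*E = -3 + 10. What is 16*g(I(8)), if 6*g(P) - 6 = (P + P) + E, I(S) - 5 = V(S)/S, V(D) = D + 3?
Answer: 1406/27 ≈ 52.074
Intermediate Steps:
E = 7/9 (E = (-3 + 10)/9 = (1/9)*7 = 7/9 ≈ 0.77778)
V(D) = 3 + D
I(S) = 5 + (3 + S)/S
g(P) = 61/54 + P/3 (g(P) = 1 + ((P + P) + 7/9)/6 = 1 + (2*P + 7/9)/6 = 1 + (7/9 + 2*P)/6 = 1 + (7/54 + P/3) = 61/54 + P/3)
16*g(I(8)) = 16*(61/54 + (6 + 3/8)/3) = 16*(61/54 + (1/3)*(51/8)) = 16*(61/54 + 17/8) = 16*(703/216) = 1406/27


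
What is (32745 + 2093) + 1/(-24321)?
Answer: 847294997/24321 ≈ 34838.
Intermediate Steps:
(32745 + 2093) + 1/(-24321) = 34838 - 1/24321 = 847294997/24321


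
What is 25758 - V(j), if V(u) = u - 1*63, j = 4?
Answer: 25817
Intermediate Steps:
V(u) = -63 + u (V(u) = u - 63 = -63 + u)
25758 - V(j) = 25758 - (-63 + 4) = 25758 - 1*(-59) = 25758 + 59 = 25817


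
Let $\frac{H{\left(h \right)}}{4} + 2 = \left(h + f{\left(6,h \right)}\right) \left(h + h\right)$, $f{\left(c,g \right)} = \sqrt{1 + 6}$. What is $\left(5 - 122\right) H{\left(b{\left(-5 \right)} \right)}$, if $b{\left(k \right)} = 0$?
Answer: $936$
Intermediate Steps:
$f{\left(c,g \right)} = \sqrt{7}$
$H{\left(h \right)} = -8 + 8 h \left(h + \sqrt{7}\right)$ ($H{\left(h \right)} = -8 + 4 \left(h + \sqrt{7}\right) \left(h + h\right) = -8 + 4 \left(h + \sqrt{7}\right) 2 h = -8 + 4 \cdot 2 h \left(h + \sqrt{7}\right) = -8 + 8 h \left(h + \sqrt{7}\right)$)
$\left(5 - 122\right) H{\left(b{\left(-5 \right)} \right)} = \left(5 - 122\right) \left(-8 + 8 \cdot 0^{2} + 8 \cdot 0 \sqrt{7}\right) = - 117 \left(-8 + 8 \cdot 0 + 0\right) = - 117 \left(-8 + 0 + 0\right) = \left(-117\right) \left(-8\right) = 936$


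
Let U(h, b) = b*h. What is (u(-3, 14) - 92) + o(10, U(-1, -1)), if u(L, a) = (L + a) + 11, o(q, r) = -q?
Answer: -80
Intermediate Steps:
u(L, a) = 11 + L + a
(u(-3, 14) - 92) + o(10, U(-1, -1)) = ((11 - 3 + 14) - 92) - 1*10 = (22 - 92) - 10 = -70 - 10 = -80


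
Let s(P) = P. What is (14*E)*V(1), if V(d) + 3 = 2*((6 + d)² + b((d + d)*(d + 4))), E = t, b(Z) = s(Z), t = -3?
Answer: -4830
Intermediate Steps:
b(Z) = Z
E = -3
V(d) = -3 + 2*(6 + d)² + 4*d*(4 + d) (V(d) = -3 + 2*((6 + d)² + (d + d)*(d + 4)) = -3 + 2*((6 + d)² + (2*d)*(4 + d)) = -3 + 2*((6 + d)² + 2*d*(4 + d)) = -3 + (2*(6 + d)² + 4*d*(4 + d)) = -3 + 2*(6 + d)² + 4*d*(4 + d))
(14*E)*V(1) = (14*(-3))*(69 + 6*1² + 40*1) = -42*(69 + 6*1 + 40) = -42*(69 + 6 + 40) = -42*115 = -4830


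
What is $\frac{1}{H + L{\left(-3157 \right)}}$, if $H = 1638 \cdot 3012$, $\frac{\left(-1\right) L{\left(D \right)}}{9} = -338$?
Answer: $\frac{1}{4936698} \approx 2.0256 \cdot 10^{-7}$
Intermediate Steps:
$L{\left(D \right)} = 3042$ ($L{\left(D \right)} = \left(-9\right) \left(-338\right) = 3042$)
$H = 4933656$
$\frac{1}{H + L{\left(-3157 \right)}} = \frac{1}{4933656 + 3042} = \frac{1}{4936698}$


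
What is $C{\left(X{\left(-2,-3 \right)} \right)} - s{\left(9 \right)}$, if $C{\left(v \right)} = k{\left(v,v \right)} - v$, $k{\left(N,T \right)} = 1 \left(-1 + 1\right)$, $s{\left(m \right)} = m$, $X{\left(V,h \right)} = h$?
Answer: $-6$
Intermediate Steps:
$k{\left(N,T \right)} = 0$ ($k{\left(N,T \right)} = 1 \cdot 0 = 0$)
$C{\left(v \right)} = - v$ ($C{\left(v \right)} = 0 - v = - v$)
$C{\left(X{\left(-2,-3 \right)} \right)} - s{\left(9 \right)} = \left(-1\right) \left(-3\right) - 9 = 3 - 9 = -6$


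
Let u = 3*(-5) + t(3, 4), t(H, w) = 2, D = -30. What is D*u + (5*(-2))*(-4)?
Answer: 430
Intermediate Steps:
u = -13 (u = 3*(-5) + 2 = -15 + 2 = -13)
D*u + (5*(-2))*(-4) = -30*(-13) + (5*(-2))*(-4) = 390 - 10*(-4) = 390 + 40 = 430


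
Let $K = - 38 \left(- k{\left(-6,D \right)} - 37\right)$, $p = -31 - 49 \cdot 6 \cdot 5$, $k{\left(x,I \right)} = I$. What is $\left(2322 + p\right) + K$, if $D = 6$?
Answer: $2455$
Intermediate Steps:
$p = -1501$ ($p = -31 - 1470 = -1501$)
$K = 1634$ ($K = - 38 \left(\left(-1\right) 6 - 37\right) = - 38 \left(-6 - 37\right) = \left(-38\right) \left(-43\right) = 1634$)
$\left(2322 + p\right) + K = \left(2322 - 1501\right) + 1634 = 821 + 1634 = 2455$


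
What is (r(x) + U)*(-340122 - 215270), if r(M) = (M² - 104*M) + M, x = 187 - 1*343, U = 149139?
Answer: -105270665856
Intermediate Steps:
x = -156 (x = 187 - 343 = -156)
r(M) = M² - 103*M
(r(x) + U)*(-340122 - 215270) = (-156*(-103 - 156) + 149139)*(-340122 - 215270) = (-156*(-259) + 149139)*(-555392) = (40404 + 149139)*(-555392) = 189543*(-555392) = -105270665856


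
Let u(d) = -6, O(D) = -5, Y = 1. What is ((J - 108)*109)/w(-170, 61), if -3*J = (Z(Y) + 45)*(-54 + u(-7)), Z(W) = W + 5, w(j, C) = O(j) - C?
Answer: -16568/11 ≈ -1506.2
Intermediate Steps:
w(j, C) = -5 - C
Z(W) = 5 + W
J = 1020 (J = -((5 + 1) + 45)*(-54 - 6)/3 = -(6 + 45)*(-60)/3 = -17*(-60) = -⅓*(-3060) = 1020)
((J - 108)*109)/w(-170, 61) = ((1020 - 108)*109)/(-5 - 1*61) = (912*109)/(-5 - 61) = 99408/(-66) = 99408*(-1/66) = -16568/11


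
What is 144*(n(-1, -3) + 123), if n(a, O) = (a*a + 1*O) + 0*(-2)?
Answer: 17424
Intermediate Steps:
n(a, O) = O + a² (n(a, O) = (a² + O) + 0 = (O + a²) + 0 = O + a²)
144*(n(-1, -3) + 123) = 144*((-3 + (-1)²) + 123) = 144*((-3 + 1) + 123) = 144*(-2 + 123) = 144*121 = 17424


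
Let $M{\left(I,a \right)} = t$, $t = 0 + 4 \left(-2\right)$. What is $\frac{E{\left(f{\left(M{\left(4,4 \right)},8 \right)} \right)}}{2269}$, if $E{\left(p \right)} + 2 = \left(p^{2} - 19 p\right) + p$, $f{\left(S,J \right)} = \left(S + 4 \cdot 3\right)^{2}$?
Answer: $- \frac{34}{2269} \approx -0.014985$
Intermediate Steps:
$t = -8$ ($t = 0 - 8 = -8$)
$M{\left(I,a \right)} = -8$
$f{\left(S,J \right)} = \left(12 + S\right)^{2}$ ($f{\left(S,J \right)} = \left(S + 12\right)^{2} = \left(12 + S\right)^{2}$)
$E{\left(p \right)} = -2 + p^{2} - 18 p$ ($E{\left(p \right)} = -2 + \left(\left(p^{2} - 19 p\right) + p\right) = -2 + \left(p^{2} - 18 p\right) = -2 + p^{2} - 18 p$)
$\frac{E{\left(f{\left(M{\left(4,4 \right)},8 \right)} \right)}}{2269} = \frac{-2 + \left(\left(12 - 8\right)^{2}\right)^{2} - 18 \left(12 - 8\right)^{2}}{2269} = \left(-2 + \left(4^{2}\right)^{2} - 18 \cdot 4^{2}\right) \frac{1}{2269} = \left(-2 + 16^{2} - 288\right) \frac{1}{2269} = \left(-2 + 256 - 288\right) \frac{1}{2269} = \left(-34\right) \frac{1}{2269} = - \frac{34}{2269}$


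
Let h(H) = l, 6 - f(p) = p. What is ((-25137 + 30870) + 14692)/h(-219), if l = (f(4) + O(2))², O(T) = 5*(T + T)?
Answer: 20425/484 ≈ 42.200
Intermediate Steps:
O(T) = 10*T (O(T) = 5*(2*T) = 10*T)
f(p) = 6 - p
l = 484 (l = ((6 - 1*4) + 10*2)² = ((6 - 4) + 20)² = (2 + 20)² = 22² = 484)
h(H) = 484
((-25137 + 30870) + 14692)/h(-219) = ((-25137 + 30870) + 14692)/484 = (5733 + 14692)*(1/484) = 20425*(1/484) = 20425/484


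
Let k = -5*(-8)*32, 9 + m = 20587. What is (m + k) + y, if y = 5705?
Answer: 27563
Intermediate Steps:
m = 20578 (m = -9 + 20587 = 20578)
k = 1280 (k = 40*32 = 1280)
(m + k) + y = (20578 + 1280) + 5705 = 21858 + 5705 = 27563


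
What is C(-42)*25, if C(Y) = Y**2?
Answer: 44100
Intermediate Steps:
C(-42)*25 = (-42)**2*25 = 1764*25 = 44100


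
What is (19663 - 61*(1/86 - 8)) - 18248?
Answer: 163597/86 ≈ 1902.3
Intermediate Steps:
(19663 - 61*(1/86 - 8)) - 18248 = (19663 - 61*(-687/86)) - 18248 = (19663 + 41907/86) - 18248 = 1732925/86 - 18248 = 163597/86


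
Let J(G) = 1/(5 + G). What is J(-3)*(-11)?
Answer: -11/2 ≈ -5.5000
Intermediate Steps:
J(-3)*(-11) = -11/(5 - 3) = -11/2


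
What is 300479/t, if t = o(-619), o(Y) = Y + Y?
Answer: -300479/1238 ≈ -242.71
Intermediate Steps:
o(Y) = 2*Y
t = -1238 (t = 2*(-619) = -1238)
300479/t = 300479/(-1238) = 300479*(-1/1238) = -300479/1238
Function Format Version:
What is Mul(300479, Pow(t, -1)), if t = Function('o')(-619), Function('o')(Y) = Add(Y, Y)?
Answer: Rational(-300479, 1238) ≈ -242.71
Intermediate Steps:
Function('o')(Y) = Mul(2, Y)
t = -1238 (t = Mul(2, -619) = -1238)
Mul(300479, Pow(t, -1)) = Mul(300479, Pow(-1238, -1)) = Mul(300479, Rational(-1, 1238)) = Rational(-300479, 1238)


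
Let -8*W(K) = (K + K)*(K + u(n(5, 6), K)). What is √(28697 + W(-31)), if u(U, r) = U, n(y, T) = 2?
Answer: √113889/2 ≈ 168.74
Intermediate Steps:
W(K) = -K*(2 + K)/4 (W(K) = -(K + K)*(K + 2)/8 = -2*K*(2 + K)/8 = -K*(2 + K)/4)
√(28697 + W(-31)) = √(28697 - ¼*(-31)*(2 - 31)) = √(28697 - ¼*(-31)*(-29)) = √(28697 - 899/4) = √(113889/4) = √113889/2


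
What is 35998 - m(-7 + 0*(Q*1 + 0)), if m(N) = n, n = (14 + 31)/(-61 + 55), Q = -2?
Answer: 72011/2 ≈ 36006.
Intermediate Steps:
n = -15/2 (n = 45/(-6) = 45*(-⅙) = -15/2 ≈ -7.5000)
m(N) = -15/2
35998 - m(-7 + 0*(Q*1 + 0)) = 35998 - 1*(-15/2) = 35998 + 15/2 = 72011/2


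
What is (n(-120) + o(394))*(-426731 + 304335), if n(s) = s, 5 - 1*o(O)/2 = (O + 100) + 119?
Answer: 163521056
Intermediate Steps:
o(O) = -428 - 2*O (o(O) = 10 - 2*((O + 100) + 119) = 10 - 2*((100 + O) + 119) = 10 - 2*(219 + O) = 10 + (-438 - 2*O) = -428 - 2*O)
(n(-120) + o(394))*(-426731 + 304335) = (-120 + (-428 - 2*394))*(-426731 + 304335) = (-120 + (-428 - 788))*(-122396) = (-120 - 1216)*(-122396) = -1336*(-122396) = 163521056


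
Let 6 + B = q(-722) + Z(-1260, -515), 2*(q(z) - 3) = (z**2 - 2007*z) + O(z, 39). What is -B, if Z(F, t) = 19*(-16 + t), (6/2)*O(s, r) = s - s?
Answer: -975077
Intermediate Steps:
O(s, r) = 0 (O(s, r) = (s - s)/3 = (1/3)*0 = 0)
Z(F, t) = -304 + 19*t
q(z) = 3 + z**2/2 - 2007*z/2 (q(z) = 3 + ((z**2 - 2007*z) + 0)/2 = 3 + (z**2 - 2007*z)/2 = 3 + (z**2/2 - 2007*z/2) = 3 + z**2/2 - 2007*z/2)
B = 975077 (B = -6 + ((3 + (1/2)*(-722)**2 - 2007/2*(-722)) + (-304 + 19*(-515))) = -6 + ((3 + (1/2)*521284 + 724527) + (-304 - 9785)) = -6 + ((3 + 260642 + 724527) - 10089) = -6 + (985172 - 10089) = -6 + 975083 = 975077)
-B = -1*975077 = -975077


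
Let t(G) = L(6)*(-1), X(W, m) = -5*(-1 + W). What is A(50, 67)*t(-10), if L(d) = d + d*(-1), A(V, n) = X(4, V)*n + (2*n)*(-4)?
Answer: 0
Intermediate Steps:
X(W, m) = 5 - 5*W
A(V, n) = -23*n (A(V, n) = (5 - 5*4)*n + (2*n)*(-4) = (5 - 20)*n - 8*n = -15*n - 8*n = -23*n)
L(d) = 0 (L(d) = d - d = 0)
t(G) = 0 (t(G) = 0*(-1) = 0)
A(50, 67)*t(-10) = -23*67*0 = -1541*0 = 0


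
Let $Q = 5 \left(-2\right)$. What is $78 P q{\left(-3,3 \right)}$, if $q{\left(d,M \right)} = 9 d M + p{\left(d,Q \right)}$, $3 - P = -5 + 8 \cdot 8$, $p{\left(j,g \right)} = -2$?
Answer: $362544$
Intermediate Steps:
$Q = -10$
$P = -56$ ($P = 3 - \left(-5 + 8 \cdot 8\right) = 3 - \left(-5 + 64\right) = 3 - 59 = -56$)
$q{\left(d,M \right)} = -2 + 9 M d$ ($q{\left(d,M \right)} = 9 d M - 2 = 9 M d - 2 = -2 + 9 M d$)
$78 P q{\left(-3,3 \right)} = 78 \left(-56\right) \left(-2 + 9 \cdot 3 \left(-3\right)\right) = - 4368 \left(-2 - 81\right) = \left(-4368\right) \left(-83\right) = 362544$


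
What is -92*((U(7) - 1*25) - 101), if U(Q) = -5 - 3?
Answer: 12328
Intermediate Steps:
U(Q) = -8
-92*((U(7) - 1*25) - 101) = -92*((-8 - 1*25) - 101) = -92*((-8 - 25) - 101) = -92*(-33 - 101) = -92*(-134) = 12328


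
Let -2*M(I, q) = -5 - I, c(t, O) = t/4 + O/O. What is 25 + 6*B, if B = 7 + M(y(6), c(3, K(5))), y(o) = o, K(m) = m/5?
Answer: 100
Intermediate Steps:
K(m) = m/5 (K(m) = m*(⅕) = m/5)
c(t, O) = 1 + t/4 (c(t, O) = t*(¼) + 1 = t/4 + 1 = 1 + t/4)
M(I, q) = 5/2 + I/2 (M(I, q) = -(-5 - I)/2 = 5/2 + I/2)
B = 25/2 (B = 7 + (5/2 + (½)*6) = 7 + (5/2 + 3) = 7 + 11/2 = 25/2 ≈ 12.500)
25 + 6*B = 25 + 6*(25/2) = 25 + 75 = 100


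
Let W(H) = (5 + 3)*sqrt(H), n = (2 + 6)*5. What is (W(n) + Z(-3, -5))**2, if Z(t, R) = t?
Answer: 2569 - 96*sqrt(10) ≈ 2265.4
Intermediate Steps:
n = 40 (n = 8*5 = 40)
W(H) = 8*sqrt(H)
(W(n) + Z(-3, -5))**2 = (8*sqrt(40) - 3)**2 = (8*(2*sqrt(10)) - 3)**2 = (16*sqrt(10) - 3)**2 = (-3 + 16*sqrt(10))**2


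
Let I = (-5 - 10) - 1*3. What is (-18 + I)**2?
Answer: 1296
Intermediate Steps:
I = -18 (I = -15 - 3 = -18)
(-18 + I)**2 = (-18 - 18)**2 = (-36)**2 = 1296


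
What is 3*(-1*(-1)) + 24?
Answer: 27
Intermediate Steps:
3*(-1*(-1)) + 24 = 3*1 + 24 = 3 + 24 = 27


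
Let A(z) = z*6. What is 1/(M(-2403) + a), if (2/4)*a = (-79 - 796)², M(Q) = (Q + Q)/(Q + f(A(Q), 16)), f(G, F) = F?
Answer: 2387/3655098556 ≈ 6.5306e-7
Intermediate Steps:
A(z) = 6*z
M(Q) = 2*Q/(16 + Q) (M(Q) = (Q + Q)/(Q + 16) = (2*Q)/(16 + Q) = 2*Q/(16 + Q))
a = 1531250 (a = 2*(-79 - 796)² = 2*(-875)² = 2*765625 = 1531250)
1/(M(-2403) + a) = 1/(2*(-2403)/(16 - 2403) + 1531250) = 1/(2*(-2403)/(-2387) + 1531250) = 1/(2*(-2403)*(-1/2387) + 1531250) = 1/(4806/2387 + 1531250) = 1/(3655098556/2387) = 2387/3655098556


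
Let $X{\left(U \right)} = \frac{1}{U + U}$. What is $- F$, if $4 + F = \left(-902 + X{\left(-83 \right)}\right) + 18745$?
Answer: $- \frac{2961273}{166} \approx -17839.0$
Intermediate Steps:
$X{\left(U \right)} = \frac{1}{2 U}$
$F = \frac{2961273}{166}$ ($F = -4 + \left(\left(-902 + \frac{1}{2 \left(-83\right)}\right) + 18745\right) = -4 + \left(\left(-902 + \frac{1}{2} \left(- \frac{1}{83}\right)\right) + 18745\right) = -4 + \left(\left(-902 - \frac{1}{166}\right) + 18745\right) = -4 + \left(- \frac{149733}{166} + 18745\right) = -4 + \frac{2961937}{166} = \frac{2961273}{166} \approx 17839.0$)
$- F = \left(-1\right) \frac{2961273}{166} = - \frac{2961273}{166}$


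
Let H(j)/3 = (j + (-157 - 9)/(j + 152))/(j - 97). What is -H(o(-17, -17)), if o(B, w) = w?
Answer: -2461/5130 ≈ -0.47973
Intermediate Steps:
H(j) = 3*(j - 166/(152 + j))/(-97 + j) (H(j) = 3*((j + (-157 - 9)/(j + 152))/(j - 97)) = 3*((j - 166/(152 + j))/(-97 + j)) = 3*(j - 166/(152 + j))/(-97 + j))
-H(o(-17, -17)) = -3*(-166 + (-17)² + 152*(-17))/(-14744 + (-17)² + 55*(-17)) = -3*(-166 + 289 - 2584)/(-14744 + 289 - 935) = -3*(-2461)/(-15390) = -3*(-1)*(-2461)/15390 = -1*2461/5130 = -2461/5130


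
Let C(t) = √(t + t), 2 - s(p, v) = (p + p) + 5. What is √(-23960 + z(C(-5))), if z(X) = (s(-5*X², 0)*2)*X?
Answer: √(-23960 - 206*I*√10) ≈ 2.104 - 154.8*I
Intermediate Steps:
s(p, v) = -3 - 2*p (s(p, v) = 2 - ((p + p) + 5) = 2 - (2*p + 5) = 2 - (5 + 2*p) = 2 + (-5 - 2*p) = -3 - 2*p)
C(t) = √2*√t (C(t) = √(2*t) = √2*√t)
z(X) = X*(-6 + 20*X²) (z(X) = ((-3 - (-10)*X²)*2)*X = ((-3 + 10*X²)*2)*X = (-6 + 20*X²)*X = X*(-6 + 20*X²))
√(-23960 + z(C(-5))) = √(-23960 + (-6*√2*√(-5) + 20*(√2*√(-5))³)) = √(-23960 + (-6*√2*I*√5 + 20*(√2*(I*√5))³)) = √(-23960 + (-6*I*√10 + 20*(I*√10)³)) = √(-23960 + (-6*I*√10 + 20*(-10*I*√10))) = √(-23960 + (-6*I*√10 - 200*I*√10)) = √(-23960 - 206*I*√10)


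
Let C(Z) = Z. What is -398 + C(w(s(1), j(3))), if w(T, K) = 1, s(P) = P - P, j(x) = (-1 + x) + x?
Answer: -397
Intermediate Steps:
j(x) = -1 + 2*x
s(P) = 0
-398 + C(w(s(1), j(3))) = -398 + 1 = -397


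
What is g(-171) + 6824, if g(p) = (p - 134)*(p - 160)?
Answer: 107779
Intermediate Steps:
g(p) = (-160 + p)*(-134 + p) (g(p) = (-134 + p)*(-160 + p) = (-160 + p)*(-134 + p))
g(-171) + 6824 = (21440 + (-171)² - 294*(-171)) + 6824 = (21440 + 29241 + 50274) + 6824 = 100955 + 6824 = 107779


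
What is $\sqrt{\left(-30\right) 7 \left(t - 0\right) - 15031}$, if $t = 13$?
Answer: $i \sqrt{17761} \approx 133.27 i$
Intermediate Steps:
$\sqrt{\left(-30\right) 7 \left(t - 0\right) - 15031} = \sqrt{\left(-30\right) 7 \left(13 - 0\right) - 15031} = \sqrt{- 210 \left(13 + 0\right) - 15031} = \sqrt{\left(-210\right) 13 - 15031} = \sqrt{-2730 - 15031} = \sqrt{-17761} = i \sqrt{17761}$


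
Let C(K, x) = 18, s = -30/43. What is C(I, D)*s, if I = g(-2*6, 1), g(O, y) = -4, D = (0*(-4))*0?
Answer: -540/43 ≈ -12.558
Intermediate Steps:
D = 0 (D = 0*0 = 0)
I = -4
s = -30/43 (s = -30*1/43 = -30/43 ≈ -0.69767)
C(I, D)*s = 18*(-30/43) = -540/43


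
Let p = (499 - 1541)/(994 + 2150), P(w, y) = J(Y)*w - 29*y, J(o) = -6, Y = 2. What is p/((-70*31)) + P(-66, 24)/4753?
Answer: -145842241/2316231960 ≈ -0.062965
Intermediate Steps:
P(w, y) = -29*y - 6*w (P(w, y) = -6*w - 29*y = -29*y - 6*w)
p = -521/1572 (p = -1042/3144 = -1042*1/3144 = -521/1572 ≈ -0.33142)
p/((-70*31)) + P(-66, 24)/4753 = -521/(1572*((-70*31))) + (-29*24 - 6*(-66))/4753 = -521/1572/(-2170) + (-696 + 396)*(1/4753) = -521/1572*(-1/2170) - 300*1/4753 = 521/3411240 - 300/4753 = -145842241/2316231960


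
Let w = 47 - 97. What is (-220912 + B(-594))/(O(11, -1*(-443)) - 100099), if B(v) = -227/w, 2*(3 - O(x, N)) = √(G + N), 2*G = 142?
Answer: 368532551936/166986818125 - 3681791*√514/333973636250 ≈ 2.2067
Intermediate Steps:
G = 71 (G = (½)*142 = 71)
w = -50
O(x, N) = 3 - √(71 + N)/2
B(v) = 227/50 (B(v) = -227/(-50) = -227*(-1/50) = 227/50)
(-220912 + B(-594))/(O(11, -1*(-443)) - 100099) = (-220912 + 227/50)/((3 - √(71 - 1*(-443))/2) - 100099) = -11045373/(50*((3 - √(71 + 443)/2) - 100099)) = -11045373/(50*((3 - √514/2) - 100099)) = -11045373/(50*(-100096 - √514/2))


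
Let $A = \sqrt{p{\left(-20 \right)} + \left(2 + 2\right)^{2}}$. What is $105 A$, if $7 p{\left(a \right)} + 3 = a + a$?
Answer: $15 \sqrt{483} \approx 329.66$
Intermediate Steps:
$p{\left(a \right)} = - \frac{3}{7} + \frac{2 a}{7}$ ($p{\left(a \right)} = - \frac{3}{7} + \frac{a + a}{7} = - \frac{3}{7} + \frac{2 a}{7}$)
$A = \frac{\sqrt{483}}{7}$ ($A = \sqrt{\left(- \frac{3}{7} + \frac{2}{7} \left(-20\right)\right) + \left(2 + 2\right)^{2}} = \sqrt{\left(- \frac{3}{7} - \frac{40}{7}\right) + 4^{2}} = \sqrt{- \frac{43}{7} + 16} = \sqrt{\frac{69}{7}} = \frac{\sqrt{483}}{7} \approx 3.1396$)
$105 A = 105 \frac{\sqrt{483}}{7} = 15 \sqrt{483}$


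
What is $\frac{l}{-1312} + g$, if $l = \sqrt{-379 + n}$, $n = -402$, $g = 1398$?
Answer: $1398 - \frac{i \sqrt{781}}{1312} \approx 1398.0 - 0.021301 i$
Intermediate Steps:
$l = i \sqrt{781}$ ($l = \sqrt{-379 - 402} = \sqrt{-781} = i \sqrt{781} \approx 27.946 i$)
$\frac{l}{-1312} + g = \frac{i \sqrt{781}}{-1312} + 1398 = - \frac{i \sqrt{781}}{1312} + 1398 = 1398 - \frac{i \sqrt{781}}{1312}$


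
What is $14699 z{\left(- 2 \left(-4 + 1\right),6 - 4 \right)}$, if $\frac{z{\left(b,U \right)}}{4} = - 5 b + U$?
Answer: $-1646288$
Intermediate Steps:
$z{\left(b,U \right)} = - 20 b + 4 U$ ($z{\left(b,U \right)} = 4 \left(- 5 b + U\right) = 4 \left(U - 5 b\right) = - 20 b + 4 U$)
$14699 z{\left(- 2 \left(-4 + 1\right),6 - 4 \right)} = 14699 \left(- 20 \left(- 2 \left(-4 + 1\right)\right) + 4 \left(6 - 4\right)\right) = 14699 \left(- 20 \left(\left(-2\right) \left(-3\right)\right) + 4 \cdot 2\right) = 14699 \left(\left(-20\right) 6 + 8\right) = 14699 \left(-120 + 8\right) = 14699 \left(-112\right) = -1646288$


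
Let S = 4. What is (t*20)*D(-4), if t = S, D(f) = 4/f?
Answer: -80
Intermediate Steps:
t = 4
(t*20)*D(-4) = (4*20)*(4/(-4)) = 80*(4*(-¼)) = 80*(-1) = -80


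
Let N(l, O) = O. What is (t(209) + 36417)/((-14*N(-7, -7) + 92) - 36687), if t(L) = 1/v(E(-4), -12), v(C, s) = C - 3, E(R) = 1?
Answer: -72833/72994 ≈ -0.99779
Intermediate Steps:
v(C, s) = -3 + C
t(L) = -1/2 (t(L) = 1/(-3 + 1) = 1/(-2) = -1/2)
(t(209) + 36417)/((-14*N(-7, -7) + 92) - 36687) = (-1/2 + 36417)/((-14*(-7) + 92) - 36687) = 72833/(2*((98 + 92) - 36687)) = 72833/(2*(190 - 36687)) = (72833/2)/(-36497) = (72833/2)*(-1/36497) = -72833/72994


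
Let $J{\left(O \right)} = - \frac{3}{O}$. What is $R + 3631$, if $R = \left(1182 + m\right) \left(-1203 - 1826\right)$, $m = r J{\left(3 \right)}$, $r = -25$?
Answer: $-3652372$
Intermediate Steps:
$m = 25$ ($m = - 25 \left(- \frac{3}{3}\right) = - 25 \left(\left(-3\right) \frac{1}{3}\right) = \left(-25\right) \left(-1\right) = 25$)
$R = -3656003$ ($R = \left(1182 + 25\right) \left(-1203 - 1826\right) = 1207 \left(-3029\right) = -3656003$)
$R + 3631 = -3656003 + 3631 = -3652372$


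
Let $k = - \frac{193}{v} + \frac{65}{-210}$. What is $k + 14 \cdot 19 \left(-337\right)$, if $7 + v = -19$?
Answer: $- \frac{24470324}{273} \approx -89635.0$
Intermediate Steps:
$v = -26$ ($v = -7 - 19 = -26$)
$k = \frac{1942}{273}$ ($k = - \frac{193}{-26} + \frac{65}{-210} = \left(-193\right) \left(- \frac{1}{26}\right) + 65 \left(- \frac{1}{210}\right) = \frac{193}{26} - \frac{13}{42} = \frac{1942}{273} \approx 7.1136$)
$k + 14 \cdot 19 \left(-337\right) = \frac{1942}{273} + 14 \cdot 19 \left(-337\right) = \frac{1942}{273} + 266 \left(-337\right) = \frac{1942}{273} - 89642 = - \frac{24470324}{273}$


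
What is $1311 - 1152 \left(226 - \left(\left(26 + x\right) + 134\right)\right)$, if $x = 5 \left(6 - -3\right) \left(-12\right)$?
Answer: $-696801$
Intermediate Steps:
$x = -540$ ($x = 5 \left(6 + 3\right) \left(-12\right) = 5 \cdot 9 \left(-12\right) = 45 \left(-12\right) = -540$)
$1311 - 1152 \left(226 - \left(\left(26 + x\right) + 134\right)\right) = 1311 - 1152 \left(226 - \left(\left(26 - 540\right) + 134\right)\right) = 1311 - 1152 \left(226 - \left(-514 + 134\right)\right) = 1311 - 1152 \left(226 - -380\right) = 1311 - 1152 \left(226 + 380\right) = 1311 - 698112 = -696801$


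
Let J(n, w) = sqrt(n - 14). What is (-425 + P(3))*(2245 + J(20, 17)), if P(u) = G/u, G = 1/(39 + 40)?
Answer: -226125380/237 - 100724*sqrt(6)/237 ≈ -9.5516e+5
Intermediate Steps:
J(n, w) = sqrt(-14 + n)
G = 1/79 ≈ 0.012658
P(u) = 1/(79*u)
(-425 + P(3))*(2245 + J(20, 17)) = (-425 + (1/79)/3)*(2245 + sqrt(-14 + 20)) = (-425 + (1/79)*(1/3))*(2245 + sqrt(6)) = (-425 + 1/237)*(2245 + sqrt(6)) = -100724*(2245 + sqrt(6))/237 = -226125380/237 - 100724*sqrt(6)/237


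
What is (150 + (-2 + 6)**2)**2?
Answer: 27556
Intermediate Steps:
(150 + (-2 + 6)**2)**2 = (150 + 4**2)**2 = (150 + 16)**2 = 166**2 = 27556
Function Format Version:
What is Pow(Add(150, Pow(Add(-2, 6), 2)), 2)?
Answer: 27556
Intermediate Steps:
Pow(Add(150, Pow(Add(-2, 6), 2)), 2) = Pow(Add(150, Pow(4, 2)), 2) = Pow(Add(150, 16), 2) = Pow(166, 2) = 27556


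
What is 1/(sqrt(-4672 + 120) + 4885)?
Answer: 4885/23867777 - 2*I*sqrt(1138)/23867777 ≈ 0.00020467 - 2.8268e-6*I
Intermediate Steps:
1/(sqrt(-4672 + 120) + 4885) = 1/(sqrt(-4552) + 4885) = 1/(2*I*sqrt(1138) + 4885) = 1/(4885 + 2*I*sqrt(1138))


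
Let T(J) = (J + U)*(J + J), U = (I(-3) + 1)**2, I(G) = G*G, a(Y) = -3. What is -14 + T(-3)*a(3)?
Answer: 1732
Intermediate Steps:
I(G) = G**2
U = 100 (U = ((-3)**2 + 1)**2 = (9 + 1)**2 = 10**2 = 100)
T(J) = 2*J*(100 + J) (T(J) = (J + 100)*(J + J) = (100 + J)*(2*J) = 2*J*(100 + J))
-14 + T(-3)*a(3) = -14 + (2*(-3)*(100 - 3))*(-3) = -14 + (2*(-3)*97)*(-3) = -14 - 582*(-3) = -14 + 1746 = 1732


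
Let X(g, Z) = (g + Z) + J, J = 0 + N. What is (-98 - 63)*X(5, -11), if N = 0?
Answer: 966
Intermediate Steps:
J = 0 (J = 0 + 0 = 0)
X(g, Z) = Z + g (X(g, Z) = (g + Z) + 0 = (Z + g) + 0 = Z + g)
(-98 - 63)*X(5, -11) = (-98 - 63)*(-11 + 5) = -161*(-6) = 966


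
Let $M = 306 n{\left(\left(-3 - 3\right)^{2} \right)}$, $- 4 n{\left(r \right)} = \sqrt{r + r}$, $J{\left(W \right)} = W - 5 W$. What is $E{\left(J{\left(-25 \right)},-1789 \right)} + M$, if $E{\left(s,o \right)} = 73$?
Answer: $73 - 459 \sqrt{2} \approx -576.12$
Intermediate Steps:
$J{\left(W \right)} = - 4 W$
$n{\left(r \right)} = - \frac{\sqrt{2} \sqrt{r}}{4}$ ($n{\left(r \right)} = - \frac{\sqrt{r + r}}{4} = - \frac{\sqrt{2 r}}{4} = - \frac{\sqrt{2} \sqrt{r}}{4}$)
$M = - 459 \sqrt{2}$ ($M = 306 \left(- \frac{\sqrt{2} \sqrt{\left(-3 - 3\right)^{2}}}{4}\right) = 306 \left(- \frac{\sqrt{2} \sqrt{\left(-6\right)^{2}}}{4}\right) = 306 \left(- \frac{\sqrt{2} \sqrt{36}}{4}\right) = 306 \left(\left(- \frac{1}{4}\right) \sqrt{2} \cdot 6\right) = 306 \left(- \frac{3 \sqrt{2}}{2}\right) = - 459 \sqrt{2} \approx -649.12$)
$E{\left(J{\left(-25 \right)},-1789 \right)} + M = 73 - 459 \sqrt{2}$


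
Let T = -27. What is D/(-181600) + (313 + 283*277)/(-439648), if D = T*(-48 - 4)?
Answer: -116483689/623750600 ≈ -0.18675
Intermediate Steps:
D = 1404 (D = -27*(-48 - 4) = -27*(-52) = 1404)
D/(-181600) + (313 + 283*277)/(-439648) = 1404/(-181600) + (313 + 283*277)/(-439648) = 1404*(-1/181600) + (313 + 78391)*(-1/439648) = -351/45400 + 78704*(-1/439648) = -351/45400 - 4919/27478 = -116483689/623750600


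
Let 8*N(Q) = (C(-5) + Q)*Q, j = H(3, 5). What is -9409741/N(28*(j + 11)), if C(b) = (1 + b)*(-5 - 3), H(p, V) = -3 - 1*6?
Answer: -855431/56 ≈ -15276.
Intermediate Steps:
H(p, V) = -9 (H(p, V) = -3 - 6 = -9)
j = -9
C(b) = -8 - 8*b (C(b) = (1 + b)*(-8) = -8 - 8*b)
N(Q) = Q*(32 + Q)/8 (N(Q) = (((-8 - 8*(-5)) + Q)*Q)/8 = (((-8 + 40) + Q)*Q)/8 = ((32 + Q)*Q)/8 = (Q*(32 + Q))/8 = Q*(32 + Q)/8)
-9409741/N(28*(j + 11)) = -9409741*2/(7*(-9 + 11)*(32 + 28*(-9 + 11))) = -9409741*1/(7*(32 + 28*2)) = -9409741*1/(7*(32 + 56)) = -9409741/((⅛)*56*88) = -9409741/616 = -9409741*1/616 = -855431/56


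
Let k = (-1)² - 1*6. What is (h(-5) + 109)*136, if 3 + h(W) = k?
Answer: 13736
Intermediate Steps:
k = -5 (k = 1 - 6 = -5)
h(W) = -8 (h(W) = -3 - 5 = -8)
(h(-5) + 109)*136 = (-8 + 109)*136 = 101*136 = 13736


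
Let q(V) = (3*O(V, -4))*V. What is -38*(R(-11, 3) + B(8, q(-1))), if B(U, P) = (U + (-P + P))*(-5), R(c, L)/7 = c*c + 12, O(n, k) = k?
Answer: -33858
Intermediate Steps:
R(c, L) = 84 + 7*c**2 (R(c, L) = 7*(c*c + 12) = 7*(c**2 + 12) = 7*(12 + c**2) = 84 + 7*c**2)
q(V) = -12*V (q(V) = (3*(-4))*V = -12*V)
B(U, P) = -5*U (B(U, P) = (U + 0)*(-5) = U*(-5) = -5*U)
-38*(R(-11, 3) + B(8, q(-1))) = -38*((84 + 7*(-11)**2) - 5*8) = -38*((84 + 7*121) - 40) = -38*((84 + 847) - 40) = -38*(931 - 40) = -38*891 = -33858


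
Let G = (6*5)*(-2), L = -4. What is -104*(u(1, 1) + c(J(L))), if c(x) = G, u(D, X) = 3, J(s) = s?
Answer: 5928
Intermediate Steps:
G = -60 (G = 30*(-2) = -60)
c(x) = -60
-104*(u(1, 1) + c(J(L))) = -104*(3 - 60) = -104*(-57) = 5928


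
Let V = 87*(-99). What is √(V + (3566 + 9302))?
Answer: √4255 ≈ 65.230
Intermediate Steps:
V = -8613
√(V + (3566 + 9302)) = √(-8613 + (3566 + 9302)) = √(-8613 + 12868) = √4255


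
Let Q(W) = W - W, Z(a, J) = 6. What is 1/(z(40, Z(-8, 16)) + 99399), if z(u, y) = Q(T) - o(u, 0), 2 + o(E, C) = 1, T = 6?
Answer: 1/99400 ≈ 1.0060e-5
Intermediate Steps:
o(E, C) = -1 (o(E, C) = -2 + 1 = -1)
Q(W) = 0
z(u, y) = 1 (z(u, y) = 0 - 1*(-1) = 0 + 1 = 1)
1/(z(40, Z(-8, 16)) + 99399) = 1/(1 + 99399) = 1/99400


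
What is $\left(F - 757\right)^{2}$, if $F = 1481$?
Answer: $524176$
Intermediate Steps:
$\left(F - 757\right)^{2} = \left(1481 - 757\right)^{2} = 724^{2} = 524176$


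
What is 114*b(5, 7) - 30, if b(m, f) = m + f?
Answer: 1338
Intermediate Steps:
b(m, f) = f + m
114*b(5, 7) - 30 = 114*(7 + 5) - 30 = 114*12 - 30 = 1368 - 30 = 1338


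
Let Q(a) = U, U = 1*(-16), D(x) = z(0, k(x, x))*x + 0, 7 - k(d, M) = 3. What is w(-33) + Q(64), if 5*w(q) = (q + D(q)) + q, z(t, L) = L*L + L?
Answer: -806/5 ≈ -161.20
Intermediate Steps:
k(d, M) = 4 (k(d, M) = 7 - 1*3 = 7 - 3 = 4)
z(t, L) = L + L**2 (z(t, L) = L**2 + L = L + L**2)
D(x) = 20*x (D(x) = (4*(1 + 4))*x + 0 = (4*5)*x + 0 = 20*x + 0 = 20*x)
U = -16
Q(a) = -16
w(q) = 22*q/5 (w(q) = ((q + 20*q) + q)/5 = (21*q + q)/5 = (22*q)/5 = 22*q/5)
w(-33) + Q(64) = (22/5)*(-33) - 16 = -726/5 - 16 = -806/5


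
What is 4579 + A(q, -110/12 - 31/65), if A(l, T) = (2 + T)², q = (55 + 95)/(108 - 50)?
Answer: 705352261/152100 ≈ 4637.4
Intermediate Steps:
q = 75/29 (q = 150/58 = 150*(1/58) = 75/29 ≈ 2.5862)
4579 + A(q, -110/12 - 31/65) = 4579 + (2 + (-110/12 - 31/65))² = 4579 + (2 + (-110*1/12 - 31*1/65))² = 4579 + (2 + (-55/6 - 31/65))² = 4579 + (2 - 3761/390)² = 4579 + (-2981/390)² = 4579 + 8886361/152100 = 705352261/152100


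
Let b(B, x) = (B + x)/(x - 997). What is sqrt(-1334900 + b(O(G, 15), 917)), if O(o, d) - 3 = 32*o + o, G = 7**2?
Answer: I*sqrt(533972685)/20 ≈ 1155.4*I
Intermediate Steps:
G = 49
O(o, d) = 3 + 33*o (O(o, d) = 3 + (32*o + o) = 3 + 33*o)
b(B, x) = (B + x)/(-997 + x)
sqrt(-1334900 + b(O(G, 15), 917)) = sqrt(-1334900 + ((3 + 33*49) + 917)/(-997 + 917)) = sqrt(-1334900 + ((3 + 1617) + 917)/(-80)) = sqrt(-1334900 - (1620 + 917)/80) = sqrt(-1334900 - 1/80*2537) = sqrt(-1334900 - 2537/80) = sqrt(-106794537/80) = I*sqrt(533972685)/20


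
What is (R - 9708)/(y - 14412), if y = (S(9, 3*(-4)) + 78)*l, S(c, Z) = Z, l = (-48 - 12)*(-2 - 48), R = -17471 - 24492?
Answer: -51671/183588 ≈ -0.28145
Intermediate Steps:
R = -41963
l = 3000 (l = -60*(-50) = 3000)
y = 198000 (y = (3*(-4) + 78)*3000 = (-12 + 78)*3000 = 66*3000 = 198000)
(R - 9708)/(y - 14412) = (-41963 - 9708)/(198000 - 14412) = -51671/183588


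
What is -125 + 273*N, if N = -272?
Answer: -74381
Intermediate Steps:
-125 + 273*N = -125 + 273*(-272) = -125 - 74256 = -74381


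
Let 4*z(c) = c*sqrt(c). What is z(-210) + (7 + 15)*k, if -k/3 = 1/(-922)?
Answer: 33/461 - 105*I*sqrt(210)/2 ≈ 0.071584 - 760.8*I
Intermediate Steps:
k = 3/922 (k = -3/(-922) = -3*(-1/922) = 3/922 ≈ 0.0032538)
z(c) = c**(3/2)/4 (z(c) = (c*sqrt(c))/4 = c**(3/2)/4)
z(-210) + (7 + 15)*k = (-210)**(3/2)/4 + (7 + 15)*(3/922) = (-210*I*sqrt(210))/4 + 22*(3/922) = -105*I*sqrt(210)/2 + 33/461 = 33/461 - 105*I*sqrt(210)/2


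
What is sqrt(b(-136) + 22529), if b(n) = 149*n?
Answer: sqrt(2265) ≈ 47.592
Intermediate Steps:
sqrt(b(-136) + 22529) = sqrt(149*(-136) + 22529) = sqrt(-20264 + 22529) = sqrt(2265)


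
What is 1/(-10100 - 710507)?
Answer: -1/720607 ≈ -1.3877e-6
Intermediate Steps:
1/(-10100 - 710507) = 1/(-720607) = -1/720607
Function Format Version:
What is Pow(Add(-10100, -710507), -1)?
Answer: Rational(-1, 720607) ≈ -1.3877e-6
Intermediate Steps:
Pow(Add(-10100, -710507), -1) = Pow(-720607, -1) = Rational(-1, 720607)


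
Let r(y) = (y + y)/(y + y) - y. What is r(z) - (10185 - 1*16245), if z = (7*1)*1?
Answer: 6054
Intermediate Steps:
z = 7 (z = 7*1 = 7)
r(y) = 1 - y (r(y) = (2*y)/((2*y)) - y = (2*y)*(1/(2*y)) - y = 1 - y)
r(z) - (10185 - 1*16245) = (1 - 1*7) - (10185 - 1*16245) = (1 - 7) - (10185 - 16245) = -6 - 1*(-6060) = -6 + 6060 = 6054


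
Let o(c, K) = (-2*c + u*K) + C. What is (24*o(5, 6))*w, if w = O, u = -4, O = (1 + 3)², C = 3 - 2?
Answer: -12672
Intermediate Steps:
C = 1
O = 16 (O = 4² = 16)
w = 16
o(c, K) = 1 - 4*K - 2*c (o(c, K) = (-2*c - 4*K) + 1 = (-4*K - 2*c) + 1 = 1 - 4*K - 2*c)
(24*o(5, 6))*w = (24*(1 - 4*6 - 2*5))*16 = (24*(1 - 24 - 10))*16 = (24*(-33))*16 = -792*16 = -12672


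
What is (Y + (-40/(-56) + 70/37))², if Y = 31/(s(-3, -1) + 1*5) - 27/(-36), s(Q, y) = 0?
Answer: 2450349001/26832400 ≈ 91.321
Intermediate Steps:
Y = 139/20 (Y = 31/(0 + 1*5) - 27/(-36) = 31/(0 + 5) - 27*(-1/36) = 31/5 + ¾ = 139/20 ≈ 6.9500)
(Y + (-40/(-56) + 70/37))² = (139/20 + (-40/(-56) + 70/37))² = (139/20 + (-40*(-1/56) + 70*(1/37)))² = (139/20 + (5/7 + 70/37))² = (139/20 + 675/259)² = (49501/5180)² = 2450349001/26832400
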